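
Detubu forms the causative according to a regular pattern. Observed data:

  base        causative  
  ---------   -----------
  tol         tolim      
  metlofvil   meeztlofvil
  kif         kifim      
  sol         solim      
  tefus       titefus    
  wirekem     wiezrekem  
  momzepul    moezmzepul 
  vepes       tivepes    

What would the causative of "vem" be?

tol and momzepul both end in -l yet inflect differently (tolim, moezmzepul), so the final letter is not what conditions the rule; the number of vowels is.
"vem" has 1 vowel. The stems with 1 vowel (tol → tolim, kif → kifim, sol → solim) add -im.
The other patterns: stems with 2 vowels add the prefix ti-; stems with 3 vowels insert -ez- after the first vowel.
So vem → vemim.

vemim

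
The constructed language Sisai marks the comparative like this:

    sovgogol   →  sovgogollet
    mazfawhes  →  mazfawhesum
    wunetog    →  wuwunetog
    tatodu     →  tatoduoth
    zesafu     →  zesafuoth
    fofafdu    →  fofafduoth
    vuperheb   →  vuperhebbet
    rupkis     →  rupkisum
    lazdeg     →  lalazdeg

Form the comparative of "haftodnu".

mazfawhes and lazdeg both have last vowel 'e' yet inflect differently (mazfawhesum, lalazdeg), so the last vowel is not what conditions the rule; the final letter is.
"haftodnu" ends in -u. The stems ending in -u (tatodu → tatoduoth, fofafdu → fofafduoth, zesafu → zesafuoth) add -oth.
The other patterns: stems ending in -s add -um; stems ending in -g repeat the first consonant+vowel as a prefix; stems ending in -b or -l double the final consonant and add -et.
So haftodnu → haftodnuoth.

haftodnuoth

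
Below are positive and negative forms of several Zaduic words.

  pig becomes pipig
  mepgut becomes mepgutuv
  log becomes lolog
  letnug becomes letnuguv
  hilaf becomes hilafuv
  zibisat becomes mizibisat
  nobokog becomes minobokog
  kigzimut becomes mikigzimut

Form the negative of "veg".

pig and letnug both end in -g yet inflect differently (pipig, letnuguv), so the final letter is not what conditions the rule; the number of vowels is.
"veg" has 1 vowel. The stems with 1 vowel (pig → pipig, log → lolog) repeat the first consonant+vowel as a prefix.
So veg → veveg.

veveg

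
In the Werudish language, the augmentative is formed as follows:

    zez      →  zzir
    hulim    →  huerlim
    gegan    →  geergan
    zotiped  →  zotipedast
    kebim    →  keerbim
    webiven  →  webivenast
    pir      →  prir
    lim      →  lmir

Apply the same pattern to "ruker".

ruerker

"ruker" has 2 vowels. The stems with 2 vowels (gegan → geergan, kebim → keerbim, hulim → huerlim) insert -er- after the first vowel.
The other patterns: stems with 1 vowel delete the last vowel and add -ir; stems with 3 vowels add -ast.
So ruker → ruerker.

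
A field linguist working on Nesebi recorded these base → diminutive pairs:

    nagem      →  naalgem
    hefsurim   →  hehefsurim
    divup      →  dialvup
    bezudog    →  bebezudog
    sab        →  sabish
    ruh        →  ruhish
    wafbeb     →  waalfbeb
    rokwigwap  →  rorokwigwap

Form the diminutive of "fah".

sab and wafbeb both end in -b yet inflect differently (sabish, waalfbeb), so the final letter is not what conditions the rule; the number of vowels is.
"fah" has 1 vowel. The stems with 1 vowel (sab → sabish, ruh → ruhish) add -ish.
The other patterns: stems with 2 vowels insert -al- after the first vowel; stems with 3 vowels repeat the first consonant+vowel as a prefix.
So fah → fahish.

fahish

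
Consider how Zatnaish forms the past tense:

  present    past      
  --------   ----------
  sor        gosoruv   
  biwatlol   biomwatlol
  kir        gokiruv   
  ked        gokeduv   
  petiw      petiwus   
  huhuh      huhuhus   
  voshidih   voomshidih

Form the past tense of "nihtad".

nihtadus

huhuh and voshidih both end in -h yet inflect differently (huhuhus, voomshidih), so the final letter is not what conditions the rule; the number of vowels is.
"nihtad" has 2 vowels. The stems with 2 vowels (huhuh → huhuhus, petiw → petiwus) add -us.
So nihtad → nihtadus.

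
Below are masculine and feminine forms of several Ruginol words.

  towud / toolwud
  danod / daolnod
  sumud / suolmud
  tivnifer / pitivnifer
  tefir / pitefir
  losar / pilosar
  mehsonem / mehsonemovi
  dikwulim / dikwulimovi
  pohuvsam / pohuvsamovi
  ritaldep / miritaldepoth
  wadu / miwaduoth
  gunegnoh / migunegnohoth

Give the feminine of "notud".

tivnifer and mehsonem both have last vowel 'e' yet inflect differently (pitivnifer, mehsonemovi), so the last vowel is not what conditions the rule; the final letter is.
"notud" ends in -d. The stems ending in -d (towud → toolwud, danod → daolnod, sumud → suolmud) insert -ol- after the first vowel.
The other patterns: stems ending in -r add the prefix pi-; stems ending in -m add -ovi; stems ending in -h, -p or -u add mi- … -oth around the stem.
So notud → nooltud.

nooltud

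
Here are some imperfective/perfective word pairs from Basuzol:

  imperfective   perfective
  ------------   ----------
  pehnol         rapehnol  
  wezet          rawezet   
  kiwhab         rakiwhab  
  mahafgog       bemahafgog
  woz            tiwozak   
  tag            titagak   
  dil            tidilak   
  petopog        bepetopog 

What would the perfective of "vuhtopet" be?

dil and pehnol both end in -l yet inflect differently (tidilak, rapehnol), so the final letter is not what conditions the rule; the number of vowels is.
"vuhtopet" has 3 vowels. The stems with 3 vowels (petopog → bepetopog, mahafgog → bemahafgog) add the prefix be-.
So vuhtopet → bevuhtopet.

bevuhtopet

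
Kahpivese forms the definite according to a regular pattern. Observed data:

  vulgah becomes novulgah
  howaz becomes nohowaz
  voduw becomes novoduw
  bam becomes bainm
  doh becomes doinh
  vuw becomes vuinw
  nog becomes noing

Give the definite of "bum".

vulgah and doh both end in -h yet inflect differently (novulgah, doinh), so the final letter is not what conditions the rule; the number of vowels is.
"bum" has 1 vowel. The stems with 1 vowel (bam → bainm, doh → doinh, vuw → vuinw) insert -in- after the first vowel.
So bum → buinm.

buinm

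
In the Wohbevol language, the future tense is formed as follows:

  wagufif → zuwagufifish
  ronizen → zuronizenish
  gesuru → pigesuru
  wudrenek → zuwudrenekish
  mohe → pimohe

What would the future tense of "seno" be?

piseno

wudrenek and mohe both have last vowel 'e' yet inflect differently (zuwudrenekish, pimohe), so the last vowel is not what conditions the rule; whether the stem ends in a vowel or a consonant is.
"seno" ends in a vowel. The stems ending in a vowel (gesuru → pigesuru, mohe → pimohe) add the prefix pi-.
The other pattern: stems ending in a consonant add zu- … -ish around the stem.
So seno → piseno.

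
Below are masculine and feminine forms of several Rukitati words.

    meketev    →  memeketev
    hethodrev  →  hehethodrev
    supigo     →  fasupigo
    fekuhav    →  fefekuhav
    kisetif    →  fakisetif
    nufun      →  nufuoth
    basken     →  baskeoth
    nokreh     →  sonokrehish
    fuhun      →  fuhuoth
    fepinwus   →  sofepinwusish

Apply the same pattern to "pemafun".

pemafuoth

basken and meketev both have last vowel 'e' yet inflect differently (baskeoth, memeketev), so the last vowel is not what conditions the rule; the final letter is.
"pemafun" ends in -n. The stems ending in -n (basken → baskeoth, nufun → nufuoth, fuhun → fuhuoth) drop the final letter and add -oth.
So pemafun → pemafuoth.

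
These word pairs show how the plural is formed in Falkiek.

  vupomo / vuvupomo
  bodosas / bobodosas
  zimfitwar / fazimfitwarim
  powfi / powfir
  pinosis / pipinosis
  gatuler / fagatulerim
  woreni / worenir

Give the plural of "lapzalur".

"lapzalur" ends in -r. The stems ending in -r (gatuler → fagatulerim, zimfitwar → fazimfitwarim) add fa- … -im around the stem.
The other patterns: stems ending in -i drop the final letter and add -ir; stems ending in -o or -s repeat the first consonant+vowel as a prefix.
So lapzalur → falapzalurim.

falapzalurim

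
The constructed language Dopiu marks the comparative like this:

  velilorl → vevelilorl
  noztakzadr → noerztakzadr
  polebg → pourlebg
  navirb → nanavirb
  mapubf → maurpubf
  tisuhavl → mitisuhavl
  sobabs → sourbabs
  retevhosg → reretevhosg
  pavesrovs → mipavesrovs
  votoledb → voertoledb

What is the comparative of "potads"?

poertads

pavesrovs and sobabs both end in -s yet inflect differently (mipavesrovs, sourbabs), so the final letter is not what conditions the rule; the second-to-last letter is.
"potads" has second-to-last letter 'd'. The stems whose second-to-last letter is 'd' (noztakzadr → noerztakzadr, votoledb → voertoledb) insert -er- after the first vowel.
The other patterns: stems whose second-to-last letter is 'v' add the prefix mi-; stems whose second-to-last letter is 'b' insert -ur- after the first vowel; stems whose second-to-last letter is 'r' or 's' repeat the first consonant+vowel as a prefix.
So potads → poertads.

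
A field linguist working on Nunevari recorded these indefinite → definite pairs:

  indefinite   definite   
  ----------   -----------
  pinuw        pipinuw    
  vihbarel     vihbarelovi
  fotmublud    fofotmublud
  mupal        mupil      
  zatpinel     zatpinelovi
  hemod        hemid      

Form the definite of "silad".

silid

fotmublud and hemod both end in -d yet inflect differently (fofotmublud, hemid), so the final letter is not what conditions the rule; the last vowel is.
"silad" has last vowel 'a'. The one such stem in the data (mupal → mupil) changes the last vowel to 'i' (as does hemod), so the same rule applies.
So silad → silid.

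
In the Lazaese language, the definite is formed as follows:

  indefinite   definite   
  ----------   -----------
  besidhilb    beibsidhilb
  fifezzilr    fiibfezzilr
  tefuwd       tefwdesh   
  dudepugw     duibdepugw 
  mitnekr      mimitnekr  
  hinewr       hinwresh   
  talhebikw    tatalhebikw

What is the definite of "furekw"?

fufurekw

mitnekr and hinewr both end in -r yet inflect differently (mimitnekr, hinwresh), so the final letter is not what conditions the rule; the second-to-last letter is.
"furekw" has second-to-last letter 'k'. The stems whose second-to-last letter is 'k' (mitnekr → mimitnekr, talhebikw → tatalhebikw) repeat the first consonant+vowel as a prefix.
So furekw → fufurekw.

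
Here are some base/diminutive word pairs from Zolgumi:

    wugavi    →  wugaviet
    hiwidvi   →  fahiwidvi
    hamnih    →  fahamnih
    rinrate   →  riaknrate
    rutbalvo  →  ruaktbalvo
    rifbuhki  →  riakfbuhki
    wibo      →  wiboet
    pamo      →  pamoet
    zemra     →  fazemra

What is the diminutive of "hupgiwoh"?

hiwidvi and rifbuhki both end in -i yet inflect differently (fahiwidvi, riakfbuhki), so the final letter is not what conditions the rule; the first letter is.
"hupgiwoh" begins with h-. The stems beginning with h- (hiwidvi → fahiwidvi, hamnih → fahamnih) add the prefix fa-.
So hupgiwoh → fahupgiwoh.

fahupgiwoh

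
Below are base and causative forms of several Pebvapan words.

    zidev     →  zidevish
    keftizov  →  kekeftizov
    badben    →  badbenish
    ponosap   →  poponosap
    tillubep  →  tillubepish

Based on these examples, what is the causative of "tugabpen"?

tillubep and ponosap both end in -p yet inflect differently (tillubepish, poponosap), so the final letter is not what conditions the rule; the last vowel is.
"tugabpen" has last vowel 'e'. The stems whose last vowel is 'e' (tillubep → tillubepish, badben → badbenish, zidev → zidevish) add -ish.
So tugabpen → tugabpenish.

tugabpenish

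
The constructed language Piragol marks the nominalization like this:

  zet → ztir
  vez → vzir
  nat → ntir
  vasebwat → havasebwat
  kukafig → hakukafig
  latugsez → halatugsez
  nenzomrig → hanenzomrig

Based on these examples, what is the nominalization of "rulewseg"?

"rulewseg" has 3 vowels. The stems with 3 vowels (vasebwat → havasebwat, kukafig → hakukafig, latugsez → halatugsez) add the prefix ha-.
So rulewseg → harulewseg.

harulewseg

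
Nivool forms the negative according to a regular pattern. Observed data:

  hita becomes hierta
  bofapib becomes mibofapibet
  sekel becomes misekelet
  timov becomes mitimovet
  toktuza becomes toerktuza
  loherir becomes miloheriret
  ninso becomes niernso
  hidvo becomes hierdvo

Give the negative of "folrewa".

foerlrewa

timov and ninso both have last vowel 'o' yet inflect differently (mitimovet, niernso), so the last vowel is not what conditions the rule; whether the stem ends in a vowel or a consonant is.
"folrewa" ends in a vowel. The stems ending in a vowel (ninso → niernso, hita → hierta, hidvo → hierdvo) insert -er- after the first vowel.
The other pattern: stems ending in a consonant add mi- … -et around the stem.
So folrewa → foerlrewa.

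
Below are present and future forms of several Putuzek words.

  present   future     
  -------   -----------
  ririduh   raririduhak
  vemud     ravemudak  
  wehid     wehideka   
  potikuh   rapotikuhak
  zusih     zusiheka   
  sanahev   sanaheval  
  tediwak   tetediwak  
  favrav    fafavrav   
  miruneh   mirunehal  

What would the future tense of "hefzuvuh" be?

rahefzuvuhak

ririduh and miruneh both end in -h yet inflect differently (raririduhak, mirunehal), so the final letter is not what conditions the rule; the last vowel is.
"hefzuvuh" has last vowel 'u'. The stems whose last vowel is 'u' (vemud → ravemudak, ririduh → raririduhak, potikuh → rapotikuhak) add ra- … -ak around the stem.
So hefzuvuh → rahefzuvuhak.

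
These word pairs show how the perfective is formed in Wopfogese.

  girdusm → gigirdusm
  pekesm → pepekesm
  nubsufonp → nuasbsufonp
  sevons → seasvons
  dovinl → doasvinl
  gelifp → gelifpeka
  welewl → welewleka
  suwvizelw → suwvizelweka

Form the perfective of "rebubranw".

nubsufonp and gelifp both end in -p yet inflect differently (nuasbsufonp, gelifpeka), so the final letter is not what conditions the rule; the second-to-last letter is.
"rebubranw" has second-to-last letter 'n'. The stems whose second-to-last letter is 'n' (nubsufonp → nuasbsufonp, sevons → seasvons, dovinl → doasvinl) insert -as- after the first vowel.
So rebubranw → reasbubranw.

reasbubranw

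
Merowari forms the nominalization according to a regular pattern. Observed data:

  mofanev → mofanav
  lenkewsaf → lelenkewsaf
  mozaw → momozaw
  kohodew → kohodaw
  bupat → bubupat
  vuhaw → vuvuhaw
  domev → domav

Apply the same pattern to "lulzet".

mozaw and kohodew both end in -w yet inflect differently (momozaw, kohodaw), so the final letter is not what conditions the rule; the last vowel is.
"lulzet" has last vowel 'e'. The stems whose last vowel is 'e' (domev → domav, kohodew → kohodaw, mofanev → mofanav) change the last vowel to 'a'.
The other pattern: stems whose last vowel is 'a' repeat the first consonant+vowel as a prefix.
So lulzet → lulzat.

lulzat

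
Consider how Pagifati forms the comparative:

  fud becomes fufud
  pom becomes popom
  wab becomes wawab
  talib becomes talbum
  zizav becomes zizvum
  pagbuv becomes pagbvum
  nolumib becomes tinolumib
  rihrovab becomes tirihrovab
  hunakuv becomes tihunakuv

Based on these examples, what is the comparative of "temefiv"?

titemefiv

wab and talib both end in -b yet inflect differently (wawab, talbum), so the final letter is not what conditions the rule; the number of vowels is.
"temefiv" has 3 vowels. The stems with 3 vowels (nolumib → tinolumib, rihrovab → tirihrovab, hunakuv → tihunakuv) add the prefix ti-.
The other patterns: stems with 1 vowel repeat the first consonant+vowel as a prefix; stems with 2 vowels delete the last vowel and add -um.
So temefiv → titemefiv.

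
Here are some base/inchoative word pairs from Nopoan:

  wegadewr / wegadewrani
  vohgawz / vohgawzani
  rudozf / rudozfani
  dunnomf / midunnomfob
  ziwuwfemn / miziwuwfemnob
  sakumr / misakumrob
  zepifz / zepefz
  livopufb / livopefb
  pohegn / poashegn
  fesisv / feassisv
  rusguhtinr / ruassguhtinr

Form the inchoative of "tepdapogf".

"tepdapogf" has second-to-last letter 'g'. The one such stem in the data (pohegn → poashegn) inserts -as- after the first vowel (as do fesisv, rusguhtinr), so the same rule applies.
The other patterns: stems whose second-to-last letter is 'w' or 'z' add -ani; stems whose second-to-last letter is 'm' add mi- … -ob around the stem; stems whose second-to-last letter is 'f' change the last vowel to 'e'.
So tepdapogf → teaspdapogf.

teaspdapogf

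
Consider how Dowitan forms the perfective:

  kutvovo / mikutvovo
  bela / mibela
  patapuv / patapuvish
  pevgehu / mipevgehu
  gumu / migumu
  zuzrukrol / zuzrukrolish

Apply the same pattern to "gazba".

zuzrukrol and kutvovo both have last vowel 'o' yet inflect differently (zuzrukrolish, mikutvovo), so the last vowel is not what conditions the rule; whether the stem ends in a vowel or a consonant is.
"gazba" ends in a vowel. The stems ending in a vowel (bela → mibela, kutvovo → mikutvovo, pevgehu → mipevgehu) add the prefix mi-.
The other pattern: stems ending in a consonant add -ish.
So gazba → migazba.

migazba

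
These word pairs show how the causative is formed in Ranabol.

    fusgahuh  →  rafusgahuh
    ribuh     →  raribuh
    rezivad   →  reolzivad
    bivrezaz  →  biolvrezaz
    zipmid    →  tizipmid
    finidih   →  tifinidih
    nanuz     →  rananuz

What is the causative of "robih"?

tirobih

finidih and fusgahuh both end in -h yet inflect differently (tifinidih, rafusgahuh), so the final letter is not what conditions the rule; the last vowel is.
"robih" has last vowel 'i'. The stems whose last vowel is 'i' (zipmid → tizipmid, finidih → tifinidih) add the prefix ti-.
So robih → tirobih.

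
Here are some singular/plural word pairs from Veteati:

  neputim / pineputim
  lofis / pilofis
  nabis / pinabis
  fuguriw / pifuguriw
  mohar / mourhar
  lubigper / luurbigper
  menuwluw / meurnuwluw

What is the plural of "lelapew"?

fuguriw and menuwluw both end in -w yet inflect differently (pifuguriw, meurnuwluw), so the final letter is not what conditions the rule; the last vowel is.
"lelapew" has last vowel 'e'. The one such stem in the data (lubigper → luurbigper) inserts -ur- after the first vowel (as do mohar, menuwluw), so the same rule applies.
The other pattern: stems whose last vowel is 'i' add the prefix pi-.
So lelapew → leurlapew.

leurlapew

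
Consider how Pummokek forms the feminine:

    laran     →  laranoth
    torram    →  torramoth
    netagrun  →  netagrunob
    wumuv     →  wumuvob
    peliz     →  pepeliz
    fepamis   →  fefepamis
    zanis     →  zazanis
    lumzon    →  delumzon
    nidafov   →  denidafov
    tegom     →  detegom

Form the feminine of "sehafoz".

laran and netagrun both end in -n yet inflect differently (laranoth, netagrunob), so the final letter is not what conditions the rule; the last vowel is.
"sehafoz" has last vowel 'o'. The stems whose last vowel is 'o' (lumzon → delumzon, nidafov → denidafov, tegom → detegom) add the prefix de-.
So sehafoz → desehafoz.

desehafoz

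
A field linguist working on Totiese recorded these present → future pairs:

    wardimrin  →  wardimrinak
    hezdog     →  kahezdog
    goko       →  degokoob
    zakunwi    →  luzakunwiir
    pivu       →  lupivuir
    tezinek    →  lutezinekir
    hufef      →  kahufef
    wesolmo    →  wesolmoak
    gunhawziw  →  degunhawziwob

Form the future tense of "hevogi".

"hevogi" begins with h-. The stems beginning with h- (hufef → kahufef, hezdog → kahezdog) add the prefix ka-.
The other patterns: stems beginning with w- add -ak; stems beginning with g- add de- … -ob around the stem; stems beginning with p-, t- or z- add lu- … -ir around the stem.
So hevogi → kahevogi.

kahevogi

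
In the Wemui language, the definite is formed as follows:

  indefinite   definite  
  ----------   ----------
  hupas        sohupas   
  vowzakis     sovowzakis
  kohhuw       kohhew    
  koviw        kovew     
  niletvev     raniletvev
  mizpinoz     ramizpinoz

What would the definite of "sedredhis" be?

sosedredhis

vowzakis and koviw both have last vowel 'i' yet inflect differently (sovowzakis, kovew), so the last vowel is not what conditions the rule; the final letter is.
"sedredhis" ends in -s. The stems ending in -s (hupas → sohupas, vowzakis → sovowzakis) add the prefix so-.
So sedredhis → sosedredhis.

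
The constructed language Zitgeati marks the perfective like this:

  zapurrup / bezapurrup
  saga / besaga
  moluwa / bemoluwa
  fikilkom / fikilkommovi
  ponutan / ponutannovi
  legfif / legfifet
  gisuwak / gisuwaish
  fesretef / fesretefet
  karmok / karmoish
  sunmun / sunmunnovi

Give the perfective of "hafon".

gisuwak and moluwa both have last vowel 'a' yet inflect differently (gisuwaish, bemoluwa), so the last vowel is not what conditions the rule; the final letter is.
"hafon" ends in -n. The stems ending in -n (ponutan → ponutannovi, sunmun → sunmunnovi) double the final consonant and add -ovi.
So hafon → hafonnovi.

hafonnovi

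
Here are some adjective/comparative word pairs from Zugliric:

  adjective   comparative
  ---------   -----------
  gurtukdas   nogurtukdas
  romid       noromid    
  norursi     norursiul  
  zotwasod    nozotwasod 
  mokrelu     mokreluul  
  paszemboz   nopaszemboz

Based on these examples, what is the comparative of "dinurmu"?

norursi and romid both have last vowel 'i' yet inflect differently (norursiul, noromid), so the last vowel is not what conditions the rule; whether the stem ends in a vowel or a consonant is.
"dinurmu" ends in a vowel. The stems ending in a vowel (mokrelu → mokreluul, norursi → norursiul) add -ul.
So dinurmu → dinurmuul.

dinurmuul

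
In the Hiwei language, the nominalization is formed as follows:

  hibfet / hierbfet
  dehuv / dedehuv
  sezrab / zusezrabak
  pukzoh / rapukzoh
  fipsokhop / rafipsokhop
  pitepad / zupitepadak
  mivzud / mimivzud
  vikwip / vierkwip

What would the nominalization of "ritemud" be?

"ritemud" has last vowel 'u'. The stems whose last vowel is 'u' (mivzud → mimivzud, dehuv → dedehuv) repeat the first consonant+vowel as a prefix.
The other patterns: stems whose last vowel is 'a' add zu- … -ak around the stem; stems whose last vowel is 'o' add the prefix ra-; stems whose last vowel is 'e' or 'i' insert -er- after the first vowel.
So ritemud → riritemud.

riritemud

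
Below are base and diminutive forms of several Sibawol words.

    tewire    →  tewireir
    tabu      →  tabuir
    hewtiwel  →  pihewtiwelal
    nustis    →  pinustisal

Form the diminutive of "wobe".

wobeir

hewtiwel and tewire both have last vowel 'e' yet inflect differently (pihewtiwelal, tewireir), so the last vowel is not what conditions the rule; whether the stem ends in a vowel or a consonant is.
"wobe" ends in a vowel. The stems ending in a vowel (tewire → tewireir, tabu → tabuir) add -ir.
So wobe → wobeir.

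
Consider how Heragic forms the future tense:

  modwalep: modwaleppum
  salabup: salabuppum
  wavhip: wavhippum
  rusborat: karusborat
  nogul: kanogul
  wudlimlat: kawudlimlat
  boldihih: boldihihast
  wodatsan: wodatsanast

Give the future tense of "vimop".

vimoppum

salabup and nogul both have last vowel 'u' yet inflect differently (salabuppum, kanogul), so the last vowel is not what conditions the rule; the final letter is.
"vimop" ends in -p. The stems ending in -p (modwalep → modwaleppum, salabup → salabuppum, wavhip → wavhippum) double the final consonant and add -um.
So vimop → vimoppum.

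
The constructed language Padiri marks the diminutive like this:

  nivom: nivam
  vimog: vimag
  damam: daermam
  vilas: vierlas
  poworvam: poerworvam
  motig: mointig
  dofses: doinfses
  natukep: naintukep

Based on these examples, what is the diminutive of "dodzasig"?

doindzasig

"dodzasig" has last vowel 'i'. The one such stem in the data (motig → mointig) inserts -in- after the first vowel (as do dofses, natukep), so the same rule applies.
The other patterns: stems whose last vowel is 'o' change the last vowel to 'a'; stems whose last vowel is 'a' insert -er- after the first vowel.
So dodzasig → doindzasig.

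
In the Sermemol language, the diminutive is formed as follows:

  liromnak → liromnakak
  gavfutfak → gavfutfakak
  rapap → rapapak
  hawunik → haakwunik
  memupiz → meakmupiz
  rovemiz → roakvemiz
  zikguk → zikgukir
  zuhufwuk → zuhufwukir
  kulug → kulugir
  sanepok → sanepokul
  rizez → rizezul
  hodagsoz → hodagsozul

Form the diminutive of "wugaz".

liromnak and hawunik both end in -k yet inflect differently (liromnakak, haakwunik), so the final letter is not what conditions the rule; the last vowel is.
"wugaz" has last vowel 'a'. The stems whose last vowel is 'a' (liromnak → liromnakak, gavfutfak → gavfutfakak, rapap → rapapak) add -ak.
So wugaz → wugazak.

wugazak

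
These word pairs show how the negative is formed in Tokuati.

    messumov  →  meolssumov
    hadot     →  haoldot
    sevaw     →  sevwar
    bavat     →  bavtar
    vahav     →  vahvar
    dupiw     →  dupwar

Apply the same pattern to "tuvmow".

"tuvmow" has last vowel 'o'. The stems whose last vowel is 'o' (messumov → meolssumov, hadot → haoldot) insert -ol- after the first vowel.
So tuvmow → tuolvmow.

tuolvmow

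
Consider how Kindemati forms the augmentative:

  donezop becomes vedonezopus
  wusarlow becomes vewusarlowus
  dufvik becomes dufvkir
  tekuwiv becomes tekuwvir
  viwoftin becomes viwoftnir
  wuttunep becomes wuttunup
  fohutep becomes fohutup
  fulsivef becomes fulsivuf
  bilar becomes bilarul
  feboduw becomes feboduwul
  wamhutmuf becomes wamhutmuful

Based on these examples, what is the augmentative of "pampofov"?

"pampofov" has last vowel 'o'. The stems whose last vowel is 'o' (donezop → vedonezopus, wusarlow → vewusarlowus) add ve- … -us around the stem.
The other patterns: stems whose last vowel is 'i' delete the last vowel and add -ir; stems whose last vowel is 'e' change the last vowel to 'u'; stems whose last vowel is 'a' or 'u' add -ul.
So pampofov → vepampofovus.

vepampofovus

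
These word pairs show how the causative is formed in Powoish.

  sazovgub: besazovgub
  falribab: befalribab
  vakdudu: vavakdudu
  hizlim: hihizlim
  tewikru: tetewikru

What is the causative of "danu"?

sazovgub and vakdudu both have last vowel 'u' yet inflect differently (besazovgub, vavakdudu), so the last vowel is not what conditions the rule; the final letter is.
"danu" ends in -u. The stems ending in -u (vakdudu → vavakdudu, tewikru → tetewikru) repeat the first consonant+vowel as a prefix.
The other pattern: stems ending in -b add the prefix be-.
So danu → dadanu.

dadanu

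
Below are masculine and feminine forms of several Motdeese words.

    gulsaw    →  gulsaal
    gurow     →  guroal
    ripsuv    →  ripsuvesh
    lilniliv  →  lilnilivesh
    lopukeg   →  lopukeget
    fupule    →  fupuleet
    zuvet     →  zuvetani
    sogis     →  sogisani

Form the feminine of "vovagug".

lopukeg and zuvet both have last vowel 'e' yet inflect differently (lopukeget, zuvetani), so the last vowel is not what conditions the rule; the final letter is.
"vovagug" ends in -g. The one such stem in the data (lopukeg → lopukeget) adds -et, so the same rule applies.
The other patterns: stems ending in -w drop the final letter and add -al; stems ending in -v add -esh; stems ending in -s or -t add -ani.
So vovagug → vovaguget.

vovaguget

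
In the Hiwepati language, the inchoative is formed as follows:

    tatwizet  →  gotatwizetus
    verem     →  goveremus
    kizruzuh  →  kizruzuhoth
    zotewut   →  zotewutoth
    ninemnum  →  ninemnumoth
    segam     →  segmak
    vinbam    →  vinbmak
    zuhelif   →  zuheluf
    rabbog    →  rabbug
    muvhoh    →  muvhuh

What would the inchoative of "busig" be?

tatwizet and zotewut both end in -t yet inflect differently (gotatwizetus, zotewutoth), so the final letter is not what conditions the rule; the last vowel is.
"busig" has last vowel 'i'. The one such stem in the data (zuhelif → zuheluf) changes the last vowel to 'u' (as do rabbog, muvhoh), so the same rule applies.
So busig → busug.

busug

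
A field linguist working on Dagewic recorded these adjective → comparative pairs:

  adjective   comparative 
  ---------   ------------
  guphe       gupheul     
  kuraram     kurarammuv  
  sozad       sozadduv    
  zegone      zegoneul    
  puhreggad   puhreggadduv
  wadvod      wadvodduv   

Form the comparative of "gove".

goveul

zegone and kuraram both have 3 vowels yet inflect differently (zegoneul, kurarammuv), so the number of vowels is not what conditions the rule; whether the stem ends in a vowel or a consonant is.
"gove" ends in a vowel. The stems ending in a vowel (zegone → zegoneul, guphe → gupheul) add -ul.
So gove → goveul.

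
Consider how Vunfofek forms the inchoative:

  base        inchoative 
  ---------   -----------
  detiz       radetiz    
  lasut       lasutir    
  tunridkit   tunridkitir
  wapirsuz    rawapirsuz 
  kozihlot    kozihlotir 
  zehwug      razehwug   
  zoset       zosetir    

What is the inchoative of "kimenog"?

tunridkit and detiz both have last vowel 'i' yet inflect differently (tunridkitir, radetiz), so the last vowel is not what conditions the rule; the final letter is.
"kimenog" ends in -g. The one such stem in the data (zehwug → razehwug) adds the prefix ra-, so the same rule applies.
The other pattern: stems ending in -t add -ir.
So kimenog → rakimenog.

rakimenog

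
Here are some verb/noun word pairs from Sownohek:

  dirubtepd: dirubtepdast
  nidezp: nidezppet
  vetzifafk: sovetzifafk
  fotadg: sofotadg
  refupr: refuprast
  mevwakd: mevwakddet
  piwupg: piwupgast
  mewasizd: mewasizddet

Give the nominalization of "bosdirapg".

bosdirapgast

mewasizd and dirubtepd both end in -d yet inflect differently (mewasizddet, dirubtepdast), so the final letter is not what conditions the rule; the second-to-last letter is.
"bosdirapg" has second-to-last letter 'p'. The stems whose second-to-last letter is 'p' (piwupg → piwupgast, refupr → refuprast, dirubtepd → dirubtepdast) add -ast.
The other patterns: stems whose second-to-last letter is 'k' or 'z' double the final consonant and add -et; stems whose second-to-last letter is 'd' or 'f' add the prefix so-.
So bosdirapg → bosdirapgast.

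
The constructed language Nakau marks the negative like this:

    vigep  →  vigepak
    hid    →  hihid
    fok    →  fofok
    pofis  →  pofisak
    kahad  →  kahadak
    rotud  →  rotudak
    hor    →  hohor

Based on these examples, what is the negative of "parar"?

pararak

"parar" has 2 vowels. The stems with 2 vowels (pofis → pofisak, rotud → rotudak, kahad → kahadak) add -ak.
The other pattern: stems with 1 vowel repeat the first consonant+vowel as a prefix.
So parar → pararak.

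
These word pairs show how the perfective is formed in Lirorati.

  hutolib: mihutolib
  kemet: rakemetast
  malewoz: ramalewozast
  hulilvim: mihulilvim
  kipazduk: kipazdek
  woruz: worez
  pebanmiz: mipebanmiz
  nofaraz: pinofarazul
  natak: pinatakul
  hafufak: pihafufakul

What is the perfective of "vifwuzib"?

mivifwuzib

pebanmiz and nofaraz both end in -z yet inflect differently (mipebanmiz, pinofarazul), so the final letter is not what conditions the rule; the last vowel is.
"vifwuzib" has last vowel 'i'. The stems whose last vowel is 'i' (hutolib → mihutolib, pebanmiz → mipebanmiz, hulilvim → mihulilvim) add the prefix mi-.
The other patterns: stems whose last vowel is 'a' add pi- … -ul around the stem; stems whose last vowel is 'u' change the last vowel to 'e'; stems whose last vowel is 'e' or 'o' add ra- … -ast around the stem.
So vifwuzib → mivifwuzib.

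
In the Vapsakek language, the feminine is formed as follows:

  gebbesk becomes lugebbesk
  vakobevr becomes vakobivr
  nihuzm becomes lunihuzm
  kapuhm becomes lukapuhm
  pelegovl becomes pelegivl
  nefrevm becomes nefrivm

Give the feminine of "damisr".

ludamisr

nefrevm and kapuhm both end in -m yet inflect differently (nefrivm, lukapuhm), so the final letter is not what conditions the rule; the second-to-last letter is.
"damisr" has second-to-last letter 's'. The one such stem in the data (gebbesk → lugebbesk) adds the prefix lu-, so the same rule applies.
So damisr → ludamisr.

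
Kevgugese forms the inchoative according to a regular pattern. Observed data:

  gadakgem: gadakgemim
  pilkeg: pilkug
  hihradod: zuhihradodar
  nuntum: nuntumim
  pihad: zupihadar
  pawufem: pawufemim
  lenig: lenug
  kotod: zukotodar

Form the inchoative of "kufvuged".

"kufvuged" ends in -d. The stems ending in -d (hihradod → zuhihradodar, pihad → zupihadar, kotod → zukotodar) add zu- … -ar around the stem.
So kufvuged → zukufvugedar.

zukufvugedar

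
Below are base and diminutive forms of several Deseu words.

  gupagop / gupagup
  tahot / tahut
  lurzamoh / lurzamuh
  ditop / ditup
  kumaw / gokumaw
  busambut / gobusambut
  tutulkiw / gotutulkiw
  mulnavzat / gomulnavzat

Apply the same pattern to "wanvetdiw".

tahot and busambut both end in -t yet inflect differently (tahut, gobusambut), so the final letter is not what conditions the rule; the last vowel is.
"wanvetdiw" has last vowel 'i'. The one such stem in the data (tutulkiw → gotutulkiw) adds the prefix go-, so the same rule applies.
The other pattern: stems whose last vowel is 'o' change the last vowel to 'u'.
So wanvetdiw → gowanvetdiw.

gowanvetdiw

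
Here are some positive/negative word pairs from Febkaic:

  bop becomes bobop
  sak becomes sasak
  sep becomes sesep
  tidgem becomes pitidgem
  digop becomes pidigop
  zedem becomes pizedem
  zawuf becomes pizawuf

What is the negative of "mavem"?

pimavem

bop and digop both end in -p yet inflect differently (bobop, pidigop), so the final letter is not what conditions the rule; the number of vowels is.
"mavem" has 2 vowels. The stems with 2 vowels (tidgem → pitidgem, digop → pidigop, zedem → pizedem) add the prefix pi-.
The other pattern: stems with 1 vowel repeat the first consonant+vowel as a prefix.
So mavem → pimavem.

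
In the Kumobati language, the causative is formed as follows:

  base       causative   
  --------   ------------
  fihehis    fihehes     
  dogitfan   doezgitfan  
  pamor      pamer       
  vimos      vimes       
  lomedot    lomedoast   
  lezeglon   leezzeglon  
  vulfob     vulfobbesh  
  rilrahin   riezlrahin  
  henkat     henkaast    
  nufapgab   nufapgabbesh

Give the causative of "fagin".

faezgin

henkat and dogitfan both have last vowel 'a' yet inflect differently (henkaast, doezgitfan), so the last vowel is not what conditions the rule; the final letter is.
"fagin" ends in -n. The stems ending in -n (rilrahin → riezlrahin, dogitfan → doezgitfan, lezeglon → leezzeglon) insert -ez- after the first vowel.
The other patterns: stems ending in -t drop the final letter and add -ast; stems ending in -b double the final consonant and add -esh; stems ending in -r or -s change the last vowel to 'e'.
So fagin → faezgin.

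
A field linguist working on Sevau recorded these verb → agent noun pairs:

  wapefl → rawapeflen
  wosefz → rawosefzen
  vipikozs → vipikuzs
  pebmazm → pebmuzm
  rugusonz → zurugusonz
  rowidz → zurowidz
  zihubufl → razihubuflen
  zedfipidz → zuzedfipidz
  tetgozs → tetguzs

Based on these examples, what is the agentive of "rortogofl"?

rowidz and wosefz both end in -z yet inflect differently (zurowidz, rawosefzen), so the final letter is not what conditions the rule; the second-to-last letter is.
"rortogofl" has second-to-last letter 'f'. The stems whose second-to-last letter is 'f' (wosefz → rawosefzen, wapefl → rawapeflen, zihubufl → razihubuflen) add ra- … -en around the stem.
The other patterns: stems whose second-to-last letter is 'd' or 'n' add the prefix zu-; stems whose second-to-last letter is 'z' change the last vowel to 'u'.
So rortogofl → rarortogoflen.

rarortogoflen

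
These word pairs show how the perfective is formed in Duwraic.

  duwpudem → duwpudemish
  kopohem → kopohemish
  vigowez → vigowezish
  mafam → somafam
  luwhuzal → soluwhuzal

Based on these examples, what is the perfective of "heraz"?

duwpudem and mafam both end in -m yet inflect differently (duwpudemish, somafam), so the final letter is not what conditions the rule; the last vowel is.
"heraz" has last vowel 'a'. The stems whose last vowel is 'a' (mafam → somafam, luwhuzal → soluwhuzal) add the prefix so-.
The other pattern: stems whose last vowel is 'e' add -ish.
So heraz → soheraz.

soheraz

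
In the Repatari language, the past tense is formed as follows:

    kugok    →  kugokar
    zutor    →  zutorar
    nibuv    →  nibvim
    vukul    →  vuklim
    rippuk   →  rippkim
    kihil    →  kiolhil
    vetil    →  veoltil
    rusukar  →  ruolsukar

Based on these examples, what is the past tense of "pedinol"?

kugok and rippuk both end in -k yet inflect differently (kugokar, rippkim), so the final letter is not what conditions the rule; the last vowel is.
"pedinol" has last vowel 'o'. The stems whose last vowel is 'o' (kugok → kugokar, zutor → zutorar) add -ar.
So pedinol → pedinolar.

pedinolar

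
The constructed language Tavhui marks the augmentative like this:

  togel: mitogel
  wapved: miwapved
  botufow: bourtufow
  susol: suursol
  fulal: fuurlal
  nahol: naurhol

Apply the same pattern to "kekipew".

togel and susol both end in -l yet inflect differently (mitogel, suursol), so the final letter is not what conditions the rule; the last vowel is.
"kekipew" has last vowel 'e'. The stems whose last vowel is 'e' (togel → mitogel, wapved → miwapved) add the prefix mi-.
The other pattern: stems whose last vowel is 'a' or 'o' insert -ur- after the first vowel.
So kekipew → mikekipew.

mikekipew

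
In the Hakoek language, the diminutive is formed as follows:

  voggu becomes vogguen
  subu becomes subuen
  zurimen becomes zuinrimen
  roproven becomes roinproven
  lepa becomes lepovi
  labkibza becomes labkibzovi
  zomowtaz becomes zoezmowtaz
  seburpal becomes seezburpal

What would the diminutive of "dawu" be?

lepa and zomowtaz both have last vowel 'a' yet inflect differently (lepovi, zoezmowtaz), so the last vowel is not what conditions the rule; the final letter is.
"dawu" ends in -u. The stems ending in -u (voggu → vogguen, subu → subuen) add -en.
So dawu → dawuen.

dawuen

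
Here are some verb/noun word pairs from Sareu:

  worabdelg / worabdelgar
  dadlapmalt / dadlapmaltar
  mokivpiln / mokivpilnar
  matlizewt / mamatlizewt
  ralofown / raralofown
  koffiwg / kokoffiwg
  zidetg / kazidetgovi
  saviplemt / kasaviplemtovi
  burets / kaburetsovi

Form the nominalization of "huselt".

huseltar

dadlapmalt and matlizewt both end in -t yet inflect differently (dadlapmaltar, mamatlizewt), so the final letter is not what conditions the rule; the second-to-last letter is.
"huselt" has second-to-last letter 'l'. The stems whose second-to-last letter is 'l' (worabdelg → worabdelgar, dadlapmalt → dadlapmaltar, mokivpiln → mokivpilnar) add -ar.
So huselt → huseltar.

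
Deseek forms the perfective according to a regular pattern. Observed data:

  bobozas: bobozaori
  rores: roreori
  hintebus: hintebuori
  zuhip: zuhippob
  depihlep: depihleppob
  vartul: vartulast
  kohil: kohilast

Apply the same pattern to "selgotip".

selgotippob

rores and depihlep both have last vowel 'e' yet inflect differently (roreori, depihleppob), so the last vowel is not what conditions the rule; the final letter is.
"selgotip" ends in -p. The stems ending in -p (zuhip → zuhippob, depihlep → depihleppob) double the final consonant and add -ob.
So selgotip → selgotippob.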